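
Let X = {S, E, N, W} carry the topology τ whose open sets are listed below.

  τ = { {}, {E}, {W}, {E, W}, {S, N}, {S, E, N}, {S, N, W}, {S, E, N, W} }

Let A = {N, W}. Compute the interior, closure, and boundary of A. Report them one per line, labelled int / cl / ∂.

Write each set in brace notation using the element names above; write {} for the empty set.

int(A) = {W}
cl(A)  = {S, N, W}
∂A     = {S, N}

opens ⊆ A: {}, {W}; union → int = {W}
complement {S, E}; its interior {E}; cl(A) = X∖{E} = {S, N, W}
boundary = {S, N, W} ∖ {W} = {S, N}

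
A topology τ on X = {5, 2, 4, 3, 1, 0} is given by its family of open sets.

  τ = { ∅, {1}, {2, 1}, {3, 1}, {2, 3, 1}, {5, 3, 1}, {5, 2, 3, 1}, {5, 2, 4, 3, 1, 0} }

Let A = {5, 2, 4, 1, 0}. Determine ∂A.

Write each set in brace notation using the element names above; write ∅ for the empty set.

{5, 4, 3, 0}

opens ⊆ A: ∅, {1}, {2, 1}; union → int = {2, 1}
complement {3}; its interior ∅; cl(A) = X∖∅ = {5, 2, 4, 3, 1, 0}
boundary = {5, 2, 4, 3, 1, 0} ∖ {2, 1} = {5, 4, 3, 0}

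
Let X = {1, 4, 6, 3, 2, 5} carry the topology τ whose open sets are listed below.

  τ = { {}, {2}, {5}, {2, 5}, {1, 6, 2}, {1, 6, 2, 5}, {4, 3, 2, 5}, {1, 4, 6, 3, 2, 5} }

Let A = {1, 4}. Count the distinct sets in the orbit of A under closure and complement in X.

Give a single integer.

cl via duality: int({6, 3, 2, 5}) = {2, 5}, so X∖{2, 5} = {1, 4, 6, 3}
Write k for closure, c for complement:
  1. A     = {1, 4}
  2. kA    = {1, 4, 6, 3}
  3. cA    = {6, 3, 2, 5}
  4. ckA   = {2, 5}
  5. kcA   = {1, 4, 6, 3, 2, 5}
  6. ckcA  = {}
applying k or c yields no new set

6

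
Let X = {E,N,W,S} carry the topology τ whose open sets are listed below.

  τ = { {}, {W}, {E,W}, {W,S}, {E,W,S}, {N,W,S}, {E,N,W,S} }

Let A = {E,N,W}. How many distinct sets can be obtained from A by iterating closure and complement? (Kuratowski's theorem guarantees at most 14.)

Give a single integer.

6

cl via duality: int({S}) = {}, so X∖{} = {E,N,W,S}
Write k for closure, c for complement:
  1. A     = {E,N,W}
  2. kA    = {E,N,W,S}
  3. cA    = {S}
  4. ckA   = {}
  5. kcA   = {N,S}
  6. ckcA  = {E,W}
applying k or c yields no new set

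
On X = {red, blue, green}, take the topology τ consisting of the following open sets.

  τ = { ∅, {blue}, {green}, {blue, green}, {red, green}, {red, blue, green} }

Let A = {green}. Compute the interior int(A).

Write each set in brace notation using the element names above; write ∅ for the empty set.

{green}

interior: largest open inside A is {green} (from ∅, {green})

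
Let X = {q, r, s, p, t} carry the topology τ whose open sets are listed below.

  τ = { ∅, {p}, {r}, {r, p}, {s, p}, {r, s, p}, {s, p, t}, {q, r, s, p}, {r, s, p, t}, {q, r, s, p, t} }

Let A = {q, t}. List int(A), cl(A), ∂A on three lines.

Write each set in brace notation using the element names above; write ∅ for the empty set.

interior: largest open inside A is ∅ (from ∅)
cl via duality: int({r, s, p}) = {r, s, p}, so X∖{r, s, p} = {q, t}
cl∖int = {q, t}

int(A) = ∅
cl(A)  = {q, t}
∂A     = {q, t}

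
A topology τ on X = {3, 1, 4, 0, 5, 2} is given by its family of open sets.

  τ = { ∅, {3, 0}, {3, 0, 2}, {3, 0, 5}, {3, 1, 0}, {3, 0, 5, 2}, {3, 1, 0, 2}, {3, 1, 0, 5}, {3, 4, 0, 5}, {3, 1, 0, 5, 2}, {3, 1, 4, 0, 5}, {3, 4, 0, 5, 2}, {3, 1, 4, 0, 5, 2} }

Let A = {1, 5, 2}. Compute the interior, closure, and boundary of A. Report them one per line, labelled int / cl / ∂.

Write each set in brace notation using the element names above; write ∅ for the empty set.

U open, U⊆A: ∅. int(A) = ⋃ = ∅
X∖A={3, 4, 0}, int(X∖A)={3, 0}, hence cl(A)={1, 4, 5, 2}
∂A: remove int from cl → {1, 4, 5, 2}

int(A) = ∅
cl(A)  = {1, 4, 5, 2}
∂A     = {1, 4, 5, 2}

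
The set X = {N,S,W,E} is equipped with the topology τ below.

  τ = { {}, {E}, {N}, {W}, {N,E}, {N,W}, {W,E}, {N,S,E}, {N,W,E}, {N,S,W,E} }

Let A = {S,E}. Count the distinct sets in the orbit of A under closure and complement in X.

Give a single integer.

4

complement {N,W}; its interior {N,W}; cl(A) = X∖{N,W} = {S,E}
With k = closure, c = complement:
  1. A     = {S,E}
  2. cA    = {N,W}
  3. kcA   = {N,S,W}
  4. ckcA  = {E}
k, c of each give nothing new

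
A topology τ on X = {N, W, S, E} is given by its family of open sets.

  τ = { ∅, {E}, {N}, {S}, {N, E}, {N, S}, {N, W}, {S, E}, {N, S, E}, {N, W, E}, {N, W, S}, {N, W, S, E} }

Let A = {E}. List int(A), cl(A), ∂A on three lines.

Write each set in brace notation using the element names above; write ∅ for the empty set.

opens ⊆ A: ∅, {E}; union → int = {E}
complement {N, W, S}; its interior {N, W, S}; cl(A) = X∖{N, W, S} = {E}
boundary = {E} ∖ {E} = ∅

int(A) = {E}
cl(A)  = {E}
∂A     = ∅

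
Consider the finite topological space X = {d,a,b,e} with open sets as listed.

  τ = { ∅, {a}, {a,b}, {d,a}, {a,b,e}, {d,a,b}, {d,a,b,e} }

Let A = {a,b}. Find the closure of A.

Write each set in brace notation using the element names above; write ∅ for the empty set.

{d,a,b,e}

complement {d,e}; its interior ∅; cl(A) = X∖∅ = {d,a,b,e}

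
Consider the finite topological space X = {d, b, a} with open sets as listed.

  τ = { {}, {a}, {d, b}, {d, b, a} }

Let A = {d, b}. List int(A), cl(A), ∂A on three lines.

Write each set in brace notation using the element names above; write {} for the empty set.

U open, U⊆A: {}, {d, b}. int(A) = ⋃ = {d, b}
X∖A={a}, int(X∖A)={a}, hence cl(A)={d, b}
∂A: remove int from cl → {}

int(A) = {d, b}
cl(A)  = {d, b}
∂A     = {}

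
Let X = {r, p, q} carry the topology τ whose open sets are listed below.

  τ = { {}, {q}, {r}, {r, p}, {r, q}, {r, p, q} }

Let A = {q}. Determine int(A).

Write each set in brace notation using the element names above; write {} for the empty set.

{q}

open subsets of A: {}, {q}; so int(A) = {q}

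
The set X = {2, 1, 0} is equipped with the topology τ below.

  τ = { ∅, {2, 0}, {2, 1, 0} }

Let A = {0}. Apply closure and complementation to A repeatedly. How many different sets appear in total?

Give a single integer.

X∖A={2, 1}, int(X∖A)=∅, hence cl(A)={2, 1, 0}
Orbit (k=closure, c=complement):
  1. A     = {0}
  2. kA    = {2, 1, 0}
  3. cA    = {2, 1}
  4. ckA   = ∅
(closed under both — stop)

4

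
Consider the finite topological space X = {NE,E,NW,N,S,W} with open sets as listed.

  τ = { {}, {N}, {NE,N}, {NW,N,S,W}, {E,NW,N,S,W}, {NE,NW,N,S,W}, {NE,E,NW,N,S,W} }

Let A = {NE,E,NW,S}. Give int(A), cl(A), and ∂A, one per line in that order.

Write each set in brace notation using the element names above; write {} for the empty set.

int(A) = {}
cl(A)  = {NE,E,NW,S,W}
∂A     = {NE,E,NW,S,W}

U open, U⊆A: {}. int(A) = ⋃ = {}
X∖A={N,W}, int(X∖A)={N}, hence cl(A)={NE,E,NW,S,W}
∂A: remove int from cl → {NE,E,NW,S,W}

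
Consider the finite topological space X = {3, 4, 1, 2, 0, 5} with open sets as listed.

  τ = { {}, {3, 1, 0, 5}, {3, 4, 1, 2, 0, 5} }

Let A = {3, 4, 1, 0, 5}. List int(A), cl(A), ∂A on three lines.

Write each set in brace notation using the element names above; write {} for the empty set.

int(A) = {3, 1, 0, 5}
cl(A)  = {3, 4, 1, 2, 0, 5}
∂A     = {4, 2}

opens ⊆ A: {}, {3, 1, 0, 5}; union → int = {3, 1, 0, 5}
complement {2}; its interior {}; cl(A) = X∖{} = {3, 4, 1, 2, 0, 5}
boundary = {3, 4, 1, 2, 0, 5} ∖ {3, 1, 0, 5} = {4, 2}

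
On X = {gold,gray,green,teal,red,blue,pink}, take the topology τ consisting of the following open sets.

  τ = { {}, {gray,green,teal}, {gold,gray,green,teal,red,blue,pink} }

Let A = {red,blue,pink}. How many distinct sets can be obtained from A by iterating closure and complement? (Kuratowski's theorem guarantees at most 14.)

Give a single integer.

6

closure: X∖int(X∖A) = X∖{gray,green,teal} = {gold,red,blue,pink}
Let k=closure and c=complement:
  1. A     = {red,blue,pink}
  2. kA    = {gold,red,blue,pink}
  3. cA    = {gold,gray,green,teal}
  4. ckA   = {gray,green,teal}
  5. kcA   = {gold,gray,green,teal,red,blue,pink}
  6. ckcA  = {}
— saturated at 6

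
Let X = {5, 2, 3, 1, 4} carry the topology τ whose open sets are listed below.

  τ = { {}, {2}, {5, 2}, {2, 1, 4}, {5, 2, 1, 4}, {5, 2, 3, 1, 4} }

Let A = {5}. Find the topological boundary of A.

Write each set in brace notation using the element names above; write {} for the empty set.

opens ⊆ A: {}; union → int = {}
complement {2, 3, 1, 4}; its interior {2, 1, 4}; cl(A) = X∖{2, 1, 4} = {5, 3}
boundary = {5, 3} ∖ {} = {5, 3}

{5, 3}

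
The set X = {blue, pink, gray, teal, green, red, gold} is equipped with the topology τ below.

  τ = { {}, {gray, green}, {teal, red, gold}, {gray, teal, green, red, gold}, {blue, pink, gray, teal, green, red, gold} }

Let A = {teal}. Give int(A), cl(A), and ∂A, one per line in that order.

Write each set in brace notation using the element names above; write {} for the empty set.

U open, U⊆A: {}. int(A) = ⋃ = {}
X∖A={blue, pink, gray, green, red, gold}, int(X∖A)={gray, green}, hence cl(A)={blue, pink, teal, red, gold}
∂A: remove int from cl → {blue, pink, teal, red, gold}

int(A) = {}
cl(A)  = {blue, pink, teal, red, gold}
∂A     = {blue, pink, teal, red, gold}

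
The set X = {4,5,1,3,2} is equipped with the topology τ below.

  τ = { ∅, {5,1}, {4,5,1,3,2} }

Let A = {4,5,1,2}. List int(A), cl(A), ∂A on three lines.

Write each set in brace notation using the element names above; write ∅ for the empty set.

int(A) = {5,1}
cl(A)  = {4,5,1,3,2}
∂A     = {4,3,2}

U open, U⊆A: ∅, {5,1}. int(A) = ⋃ = {5,1}
X∖A={3}, int(X∖A)=∅, hence cl(A)={4,5,1,3,2}
∂A: remove int from cl → {4,3,2}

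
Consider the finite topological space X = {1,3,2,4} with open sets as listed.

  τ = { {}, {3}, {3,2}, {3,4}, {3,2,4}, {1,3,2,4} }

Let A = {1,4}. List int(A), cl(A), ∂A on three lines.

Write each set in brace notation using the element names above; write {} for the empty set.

int(A) = {}
cl(A)  = {1,4}
∂A     = {1,4}

U open, U⊆A: {}. int(A) = ⋃ = {}
X∖A={3,2}, int(X∖A)={3,2}, hence cl(A)={1,4}
∂A: remove int from cl → {1,4}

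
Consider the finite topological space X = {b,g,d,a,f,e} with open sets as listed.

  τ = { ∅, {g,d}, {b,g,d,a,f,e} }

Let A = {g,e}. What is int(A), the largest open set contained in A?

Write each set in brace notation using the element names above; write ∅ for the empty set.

open subsets of A: ∅; so int(A) = ∅

∅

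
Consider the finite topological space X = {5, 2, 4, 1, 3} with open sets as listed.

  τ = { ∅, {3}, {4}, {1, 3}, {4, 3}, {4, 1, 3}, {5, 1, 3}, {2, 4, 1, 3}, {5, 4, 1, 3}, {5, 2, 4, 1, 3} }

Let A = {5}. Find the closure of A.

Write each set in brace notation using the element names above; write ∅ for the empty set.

{5}

closure: X∖int(X∖A) = X∖{2, 4, 1, 3} = {5}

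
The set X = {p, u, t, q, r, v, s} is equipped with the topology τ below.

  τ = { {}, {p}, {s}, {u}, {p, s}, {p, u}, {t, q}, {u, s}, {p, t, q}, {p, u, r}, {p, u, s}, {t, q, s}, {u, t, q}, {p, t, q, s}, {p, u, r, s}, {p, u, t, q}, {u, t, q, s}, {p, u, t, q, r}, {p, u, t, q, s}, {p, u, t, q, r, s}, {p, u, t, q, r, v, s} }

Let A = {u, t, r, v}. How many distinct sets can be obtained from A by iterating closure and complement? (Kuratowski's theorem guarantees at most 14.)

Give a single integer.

10

cl via duality: int({p, q, s}) = {p, s}, so X∖{p, s} = {u, t, q, r, v}
Write k for closure, c for complement:
  1. A     = {u, t, r, v}
  2. kA    = {u, t, q, r, v}
  3. cA    = {p, q, s}
  4. ckA   = {p, s}
  5. kcA   = {p, t, q, r, v, s}
  6. kckA  = {p, r, v, s}
  7. ckcA  = {u}
  8. ckckA = {u, t, q}
  9. kckcA = {u, r, v}
  10. ckckcA = {p, t, q, s}
applying k or c yields no new set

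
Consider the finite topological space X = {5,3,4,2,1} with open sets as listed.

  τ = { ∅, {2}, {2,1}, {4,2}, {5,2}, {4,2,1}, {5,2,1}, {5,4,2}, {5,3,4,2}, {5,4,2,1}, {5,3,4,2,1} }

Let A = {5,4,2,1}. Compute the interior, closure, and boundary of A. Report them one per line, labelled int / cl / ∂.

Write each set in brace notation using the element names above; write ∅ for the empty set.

opens ⊆ A: ∅, {2}, {2,1}, {4,2}, {5,2}, {4,2,1}, {5,4,2}, {5,2,1}, {5,4,2,1}; union → int = {5,4,2,1}
complement {3}; its interior ∅; cl(A) = X∖∅ = {5,3,4,2,1}
boundary = {5,3,4,2,1} ∖ {5,4,2,1} = {3}

int(A) = {5,4,2,1}
cl(A)  = {5,3,4,2,1}
∂A     = {3}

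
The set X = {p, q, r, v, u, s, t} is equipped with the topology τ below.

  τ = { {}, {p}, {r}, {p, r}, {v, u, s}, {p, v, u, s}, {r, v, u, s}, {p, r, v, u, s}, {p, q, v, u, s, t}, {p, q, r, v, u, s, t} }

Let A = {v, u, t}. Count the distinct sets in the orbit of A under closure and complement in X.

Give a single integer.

8

closure: X∖int(X∖A) = X∖{p, r} = {q, v, u, s, t}
Let k=closure and c=complement:
  1. A     = {v, u, t}
  2. kA    = {q, v, u, s, t}
  3. cA    = {p, q, r, s}
  4. ckA   = {p, r}
  5. kcA   = {p, q, r, v, u, s, t}
  6. kckA  = {p, q, r, t}
  7. ckcA  = {}
  8. ckckA = {v, u, s}
— saturated at 8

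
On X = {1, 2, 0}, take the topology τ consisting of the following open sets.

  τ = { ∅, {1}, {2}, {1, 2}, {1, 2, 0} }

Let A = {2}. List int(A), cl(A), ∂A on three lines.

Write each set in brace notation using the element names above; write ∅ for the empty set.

open subsets of A: ∅, {2}; so int(A) = {2}
closure: X∖int(X∖A) = X∖{1} = {2, 0}
∂A = {2, 0} minus {2} = {0}

int(A) = {2}
cl(A)  = {2, 0}
∂A     = {0}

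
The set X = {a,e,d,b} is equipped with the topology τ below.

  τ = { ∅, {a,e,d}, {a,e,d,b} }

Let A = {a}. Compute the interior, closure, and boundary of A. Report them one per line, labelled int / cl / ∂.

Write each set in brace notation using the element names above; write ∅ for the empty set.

U open, U⊆A: ∅. int(A) = ⋃ = ∅
X∖A={e,d,b}, int(X∖A)=∅, hence cl(A)={a,e,d,b}
∂A: remove int from cl → {a,e,d,b}

int(A) = ∅
cl(A)  = {a,e,d,b}
∂A     = {a,e,d,b}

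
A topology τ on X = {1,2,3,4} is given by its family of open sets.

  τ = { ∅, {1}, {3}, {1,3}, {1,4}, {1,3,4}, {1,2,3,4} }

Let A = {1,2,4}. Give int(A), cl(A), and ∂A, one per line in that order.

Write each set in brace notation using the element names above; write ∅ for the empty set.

int(A) = {1,4}
cl(A)  = {1,2,4}
∂A     = {2}

interior: largest open inside A is {1,4} (from ∅, {1}, {1,4})
cl via duality: int({3}) = {3}, so X∖{3} = {1,2,4}
cl∖int = {2}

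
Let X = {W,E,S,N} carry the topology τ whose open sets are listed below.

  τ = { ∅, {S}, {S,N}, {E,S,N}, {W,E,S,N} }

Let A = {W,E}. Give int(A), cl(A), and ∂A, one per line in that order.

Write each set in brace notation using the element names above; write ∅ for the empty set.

interior: largest open inside A is ∅ (from ∅)
cl via duality: int({S,N}) = {S,N}, so X∖{S,N} = {W,E}
cl∖int = {W,E}

int(A) = ∅
cl(A)  = {W,E}
∂A     = {W,E}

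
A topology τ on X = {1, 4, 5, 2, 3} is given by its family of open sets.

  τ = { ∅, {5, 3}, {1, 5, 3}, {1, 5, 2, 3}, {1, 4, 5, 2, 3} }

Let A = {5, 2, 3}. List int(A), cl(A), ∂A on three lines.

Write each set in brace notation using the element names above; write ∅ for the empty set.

opens ⊆ A: ∅, {5, 3}; union → int = {5, 3}
complement {1, 4}; its interior ∅; cl(A) = X∖∅ = {1, 4, 5, 2, 3}
boundary = {1, 4, 5, 2, 3} ∖ {5, 3} = {1, 4, 2}

int(A) = {5, 3}
cl(A)  = {1, 4, 5, 2, 3}
∂A     = {1, 4, 2}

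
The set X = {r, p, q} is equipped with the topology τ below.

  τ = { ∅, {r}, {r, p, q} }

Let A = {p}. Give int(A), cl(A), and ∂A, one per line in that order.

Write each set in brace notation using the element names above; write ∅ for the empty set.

int(A) = ∅
cl(A)  = {p, q}
∂A     = {p, q}

opens ⊆ A: ∅; union → int = ∅
complement {r, q}; its interior {r}; cl(A) = X∖{r} = {p, q}
boundary = {p, q} ∖ ∅ = {p, q}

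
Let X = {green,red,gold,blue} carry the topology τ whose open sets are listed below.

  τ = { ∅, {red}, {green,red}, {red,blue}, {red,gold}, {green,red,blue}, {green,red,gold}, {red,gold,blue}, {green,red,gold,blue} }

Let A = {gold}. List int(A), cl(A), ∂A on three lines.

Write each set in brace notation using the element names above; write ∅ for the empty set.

int(A) = ∅
cl(A)  = {gold}
∂A     = {gold}

interior: largest open inside A is ∅ (from ∅)
cl via duality: int({green,red,blue}) = {green,red,blue}, so X∖{green,red,blue} = {gold}
cl∖int = {gold}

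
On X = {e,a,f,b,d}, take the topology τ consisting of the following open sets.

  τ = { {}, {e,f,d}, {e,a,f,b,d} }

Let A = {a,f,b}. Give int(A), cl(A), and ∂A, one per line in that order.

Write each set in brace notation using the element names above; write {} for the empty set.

interior: largest open inside A is {} (from {})
cl via duality: int({e,d}) = {}, so X∖{} = {e,a,f,b,d}
cl∖int = {e,a,f,b,d}

int(A) = {}
cl(A)  = {e,a,f,b,d}
∂A     = {e,a,f,b,d}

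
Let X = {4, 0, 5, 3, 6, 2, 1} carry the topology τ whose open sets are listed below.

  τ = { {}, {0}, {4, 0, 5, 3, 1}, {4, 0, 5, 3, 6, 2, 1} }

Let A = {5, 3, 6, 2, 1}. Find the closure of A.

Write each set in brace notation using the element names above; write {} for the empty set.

{4, 5, 3, 6, 2, 1}

cl via duality: int({4, 0}) = {0}, so X∖{0} = {4, 5, 3, 6, 2, 1}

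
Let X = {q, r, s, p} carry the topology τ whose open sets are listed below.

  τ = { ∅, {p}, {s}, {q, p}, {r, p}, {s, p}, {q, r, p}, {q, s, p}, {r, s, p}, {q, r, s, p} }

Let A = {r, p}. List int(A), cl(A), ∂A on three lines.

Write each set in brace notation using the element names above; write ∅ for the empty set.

int(A) = {r, p}
cl(A)  = {q, r, p}
∂A     = {q}

opens ⊆ A: ∅, {p}, {r, p}; union → int = {r, p}
complement {q, s}; its interior {s}; cl(A) = X∖{s} = {q, r, p}
boundary = {q, r, p} ∖ {r, p} = {q}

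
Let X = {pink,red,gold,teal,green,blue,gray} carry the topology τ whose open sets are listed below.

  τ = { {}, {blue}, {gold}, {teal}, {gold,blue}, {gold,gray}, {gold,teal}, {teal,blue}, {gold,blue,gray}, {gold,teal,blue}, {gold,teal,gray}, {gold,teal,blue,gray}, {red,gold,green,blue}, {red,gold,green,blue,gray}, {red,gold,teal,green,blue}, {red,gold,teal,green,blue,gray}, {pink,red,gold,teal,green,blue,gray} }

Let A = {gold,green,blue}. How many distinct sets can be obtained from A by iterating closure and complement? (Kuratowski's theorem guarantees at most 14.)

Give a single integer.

8

cl via duality: int({pink,red,teal,gray}) = {teal}, so X∖{teal} = {pink,red,gold,green,blue,gray}
Write k for closure, c for complement:
  1. A     = {gold,green,blue}
  2. kA    = {pink,red,gold,green,blue,gray}
  3. cA    = {pink,red,teal,gray}
  4. ckA   = {teal}
  5. kcA   = {pink,red,teal,green,gray}
  6. kckA  = {pink,teal}
  7. ckcA  = {gold,blue}
  8. ckckA = {red,gold,green,blue,gray}
applying k or c yields no new set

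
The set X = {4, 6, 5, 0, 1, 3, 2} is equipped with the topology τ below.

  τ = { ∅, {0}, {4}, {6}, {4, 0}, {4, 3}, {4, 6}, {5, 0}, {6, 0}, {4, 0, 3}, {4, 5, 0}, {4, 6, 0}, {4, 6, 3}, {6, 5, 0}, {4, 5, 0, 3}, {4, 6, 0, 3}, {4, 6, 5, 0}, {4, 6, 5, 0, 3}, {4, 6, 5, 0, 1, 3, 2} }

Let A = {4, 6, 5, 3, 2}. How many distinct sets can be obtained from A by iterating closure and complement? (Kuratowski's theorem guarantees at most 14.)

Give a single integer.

complement {0, 1}; its interior {0}; cl(A) = X∖{0} = {4, 6, 5, 1, 3, 2}
With k = closure, c = complement:
  1. A     = {4, 6, 5, 3, 2}
  2. kA    = {4, 6, 5, 1, 3, 2}
  3. cA    = {0, 1}
  4. ckA   = {0}
  5. kcA   = {5, 0, 1, 2}
  6. ckcA  = {4, 6, 3}
  7. kckcA = {4, 6, 1, 3, 2}
  8. ckckcA = {5, 0}
k, c of each give nothing new

8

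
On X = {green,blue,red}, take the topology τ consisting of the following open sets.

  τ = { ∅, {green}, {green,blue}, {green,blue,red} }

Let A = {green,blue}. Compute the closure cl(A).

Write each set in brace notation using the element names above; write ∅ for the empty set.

{green,blue,red}

closure: X∖int(X∖A) = X∖∅ = {green,blue,red}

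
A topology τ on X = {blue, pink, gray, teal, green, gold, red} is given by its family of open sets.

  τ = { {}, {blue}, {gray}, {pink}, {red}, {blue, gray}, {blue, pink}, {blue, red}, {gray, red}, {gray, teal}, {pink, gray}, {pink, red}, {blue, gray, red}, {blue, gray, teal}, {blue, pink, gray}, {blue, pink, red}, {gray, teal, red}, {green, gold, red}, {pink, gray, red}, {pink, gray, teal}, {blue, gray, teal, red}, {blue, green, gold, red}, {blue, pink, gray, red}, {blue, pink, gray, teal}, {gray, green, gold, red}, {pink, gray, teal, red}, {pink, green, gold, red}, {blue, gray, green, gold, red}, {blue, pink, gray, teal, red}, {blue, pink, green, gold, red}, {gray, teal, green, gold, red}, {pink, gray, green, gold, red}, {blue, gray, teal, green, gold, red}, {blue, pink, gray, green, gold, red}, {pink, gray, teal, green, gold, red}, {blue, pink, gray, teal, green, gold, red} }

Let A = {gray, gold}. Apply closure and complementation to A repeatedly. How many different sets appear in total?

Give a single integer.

closure: X∖int(X∖A) = X∖{blue, pink, red} = {gray, teal, green, gold}
Let k=closure and c=complement:
  1. A     = {gray, gold}
  2. kA    = {gray, teal, green, gold}
  3. cA    = {blue, pink, teal, green, red}
  4. ckA   = {blue, pink, red}
  5. kcA   = {blue, pink, teal, green, gold, red}
  6. kckA  = {blue, pink, green, gold, red}
  7. ckcA  = {gray}
  8. ckckA = {gray, teal}
— saturated at 8

8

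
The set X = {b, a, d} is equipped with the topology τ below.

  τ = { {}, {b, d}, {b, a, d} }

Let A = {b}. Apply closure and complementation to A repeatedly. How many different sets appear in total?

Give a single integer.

4

X∖A={a, d}, int(X∖A)={}, hence cl(A)={b, a, d}
Orbit (k=closure, c=complement):
  1. A     = {b}
  2. kA    = {b, a, d}
  3. cA    = {a, d}
  4. ckA   = {}
(closed under both — stop)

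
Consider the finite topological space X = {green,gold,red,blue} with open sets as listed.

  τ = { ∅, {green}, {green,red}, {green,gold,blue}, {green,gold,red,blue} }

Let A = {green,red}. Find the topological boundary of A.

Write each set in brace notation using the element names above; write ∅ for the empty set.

{gold,blue}

interior: largest open inside A is {green,red} (from ∅, {green}, {green,red})
cl via duality: int({gold,blue}) = ∅, so X∖∅ = {green,gold,red,blue}
cl∖int = {gold,blue}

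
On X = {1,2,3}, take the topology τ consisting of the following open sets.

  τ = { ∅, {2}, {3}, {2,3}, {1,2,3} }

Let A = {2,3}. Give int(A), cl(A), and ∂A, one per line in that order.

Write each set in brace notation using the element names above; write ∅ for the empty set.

open subsets of A: ∅, {2}, {3}, {2,3}; so int(A) = {2,3}
closure: X∖int(X∖A) = X∖∅ = {1,2,3}
∂A = {1,2,3} minus {2,3} = {1}

int(A) = {2,3}
cl(A)  = {1,2,3}
∂A     = {1}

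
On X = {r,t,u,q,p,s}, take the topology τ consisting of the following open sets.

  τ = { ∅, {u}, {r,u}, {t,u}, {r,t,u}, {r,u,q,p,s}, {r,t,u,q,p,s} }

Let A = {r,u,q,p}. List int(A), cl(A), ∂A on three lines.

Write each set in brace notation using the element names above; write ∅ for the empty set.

open subsets of A: ∅, {u}, {r,u}; so int(A) = {r,u}
closure: X∖int(X∖A) = X∖∅ = {r,t,u,q,p,s}
∂A = {r,t,u,q,p,s} minus {r,u} = {t,q,p,s}

int(A) = {r,u}
cl(A)  = {r,t,u,q,p,s}
∂A     = {t,q,p,s}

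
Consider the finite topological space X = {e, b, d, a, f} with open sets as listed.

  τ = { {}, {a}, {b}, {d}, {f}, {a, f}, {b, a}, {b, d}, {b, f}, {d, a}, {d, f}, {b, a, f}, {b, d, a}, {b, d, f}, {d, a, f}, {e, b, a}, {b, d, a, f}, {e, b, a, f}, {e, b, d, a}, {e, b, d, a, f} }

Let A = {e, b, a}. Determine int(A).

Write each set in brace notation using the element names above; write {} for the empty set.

{e, b, a}

opens ⊆ A: {}, {b}, {a}, {b, a}, {e, b, a}; union → int = {e, b, a}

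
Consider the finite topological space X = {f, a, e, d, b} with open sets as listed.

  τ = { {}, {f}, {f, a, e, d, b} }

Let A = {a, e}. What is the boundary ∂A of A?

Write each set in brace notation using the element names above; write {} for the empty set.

{a, e, d, b}

open subsets of A: {}; so int(A) = {}
closure: X∖int(X∖A) = X∖{f} = {a, e, d, b}
∂A = {a, e, d, b} minus {} = {a, e, d, b}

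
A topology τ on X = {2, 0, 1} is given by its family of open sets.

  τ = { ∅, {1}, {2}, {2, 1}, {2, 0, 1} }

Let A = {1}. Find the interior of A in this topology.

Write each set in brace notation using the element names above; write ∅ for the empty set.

open subsets of A: ∅, {1}; so int(A) = {1}

{1}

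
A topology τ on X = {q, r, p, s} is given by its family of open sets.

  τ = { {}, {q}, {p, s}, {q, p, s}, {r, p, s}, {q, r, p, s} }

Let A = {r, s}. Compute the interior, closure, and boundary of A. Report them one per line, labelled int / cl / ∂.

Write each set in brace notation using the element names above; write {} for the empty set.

opens ⊆ A: {}; union → int = {}
complement {q, p}; its interior {q}; cl(A) = X∖{q} = {r, p, s}
boundary = {r, p, s} ∖ {} = {r, p, s}

int(A) = {}
cl(A)  = {r, p, s}
∂A     = {r, p, s}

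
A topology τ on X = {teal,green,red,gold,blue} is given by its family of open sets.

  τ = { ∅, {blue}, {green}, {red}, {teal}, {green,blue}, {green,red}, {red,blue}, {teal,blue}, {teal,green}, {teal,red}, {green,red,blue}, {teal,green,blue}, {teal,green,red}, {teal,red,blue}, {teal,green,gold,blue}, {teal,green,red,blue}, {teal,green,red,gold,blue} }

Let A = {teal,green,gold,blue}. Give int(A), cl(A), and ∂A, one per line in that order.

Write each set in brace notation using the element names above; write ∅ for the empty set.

int(A) = {teal,green,gold,blue}
cl(A)  = {teal,green,gold,blue}
∂A     = ∅

open subsets of A: ∅, {green}, {teal}, {blue}, {teal,green}, {teal,blue}, {green,blue}, {teal,green,blue}, {teal,green,gold,blue}; so int(A) = {teal,green,gold,blue}
closure: X∖int(X∖A) = X∖{red} = {teal,green,gold,blue}
∂A = {teal,green,gold,blue} minus {teal,green,gold,blue} = ∅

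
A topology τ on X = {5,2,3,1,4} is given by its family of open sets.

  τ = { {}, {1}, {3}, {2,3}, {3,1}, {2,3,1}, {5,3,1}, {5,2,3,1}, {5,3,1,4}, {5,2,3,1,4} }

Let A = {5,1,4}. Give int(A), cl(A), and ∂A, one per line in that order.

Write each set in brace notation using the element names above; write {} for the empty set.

U open, U⊆A: {}, {1}. int(A) = ⋃ = {1}
X∖A={2,3}, int(X∖A)={2,3}, hence cl(A)={5,1,4}
∂A: remove int from cl → {5,4}

int(A) = {1}
cl(A)  = {5,1,4}
∂A     = {5,4}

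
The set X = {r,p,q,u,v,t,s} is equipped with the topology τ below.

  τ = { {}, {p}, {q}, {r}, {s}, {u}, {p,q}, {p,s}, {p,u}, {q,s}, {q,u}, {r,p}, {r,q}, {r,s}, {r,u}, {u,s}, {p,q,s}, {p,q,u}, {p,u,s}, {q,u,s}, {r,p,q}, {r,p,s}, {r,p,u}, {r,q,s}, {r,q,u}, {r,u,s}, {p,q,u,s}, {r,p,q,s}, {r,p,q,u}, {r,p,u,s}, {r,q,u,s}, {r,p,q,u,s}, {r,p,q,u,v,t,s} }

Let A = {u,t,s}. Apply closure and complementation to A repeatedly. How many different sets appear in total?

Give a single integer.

6

complement {r,p,q,v}; its interior {r,p,q}; cl(A) = X∖{r,p,q} = {u,v,t,s}
With k = closure, c = complement:
  1. A     = {u,t,s}
  2. kA    = {u,v,t,s}
  3. cA    = {r,p,q,v}
  4. ckA   = {r,p,q}
  5. kcA   = {r,p,q,v,t}
  6. ckcA  = {u,s}
k, c of each give nothing new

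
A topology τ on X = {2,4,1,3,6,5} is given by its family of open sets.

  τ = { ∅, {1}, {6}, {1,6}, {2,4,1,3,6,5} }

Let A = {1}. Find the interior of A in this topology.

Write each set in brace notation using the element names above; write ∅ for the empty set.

interior: largest open inside A is {1} (from ∅, {1})

{1}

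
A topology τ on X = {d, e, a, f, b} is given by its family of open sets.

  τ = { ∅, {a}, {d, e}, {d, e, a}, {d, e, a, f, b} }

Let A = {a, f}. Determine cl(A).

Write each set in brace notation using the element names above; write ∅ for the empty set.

{a, f, b}

closure: X∖int(X∖A) = X∖{d, e} = {a, f, b}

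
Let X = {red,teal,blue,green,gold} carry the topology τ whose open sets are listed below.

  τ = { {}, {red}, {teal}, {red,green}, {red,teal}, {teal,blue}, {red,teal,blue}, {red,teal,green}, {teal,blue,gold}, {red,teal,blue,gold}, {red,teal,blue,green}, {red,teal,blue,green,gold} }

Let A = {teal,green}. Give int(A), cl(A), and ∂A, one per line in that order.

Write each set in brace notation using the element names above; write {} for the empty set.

opens ⊆ A: {}, {teal}; union → int = {teal}
complement {red,blue,gold}; its interior {red}; cl(A) = X∖{red} = {teal,blue,green,gold}
boundary = {teal,blue,green,gold} ∖ {teal} = {blue,green,gold}

int(A) = {teal}
cl(A)  = {teal,blue,green,gold}
∂A     = {blue,green,gold}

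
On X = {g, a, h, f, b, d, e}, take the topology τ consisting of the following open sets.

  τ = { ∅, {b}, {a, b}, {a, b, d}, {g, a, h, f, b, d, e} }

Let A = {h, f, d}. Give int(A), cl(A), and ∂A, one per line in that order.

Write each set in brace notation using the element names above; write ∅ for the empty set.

int(A) = ∅
cl(A)  = {g, h, f, d, e}
∂A     = {g, h, f, d, e}

opens ⊆ A: ∅; union → int = ∅
complement {g, a, b, e}; its interior {a, b}; cl(A) = X∖{a, b} = {g, h, f, d, e}
boundary = {g, h, f, d, e} ∖ ∅ = {g, h, f, d, e}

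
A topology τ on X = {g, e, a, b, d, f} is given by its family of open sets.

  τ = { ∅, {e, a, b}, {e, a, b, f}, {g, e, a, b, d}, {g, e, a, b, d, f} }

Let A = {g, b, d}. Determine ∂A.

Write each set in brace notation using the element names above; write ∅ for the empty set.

open subsets of A: ∅; so int(A) = ∅
closure: X∖int(X∖A) = X∖∅ = {g, e, a, b, d, f}
∂A = {g, e, a, b, d, f} minus ∅ = {g, e, a, b, d, f}

{g, e, a, b, d, f}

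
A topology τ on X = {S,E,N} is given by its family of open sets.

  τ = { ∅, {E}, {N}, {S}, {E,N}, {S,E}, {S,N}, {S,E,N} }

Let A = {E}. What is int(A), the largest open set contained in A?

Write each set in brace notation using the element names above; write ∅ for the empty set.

interior: largest open inside A is {E} (from ∅, {E})

{E}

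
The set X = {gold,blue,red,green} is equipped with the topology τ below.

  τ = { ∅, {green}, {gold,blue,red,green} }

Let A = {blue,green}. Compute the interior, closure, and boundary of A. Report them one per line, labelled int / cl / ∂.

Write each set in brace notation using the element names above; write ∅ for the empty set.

int(A) = {green}
cl(A)  = {gold,blue,red,green}
∂A     = {gold,blue,red}

opens ⊆ A: ∅, {green}; union → int = {green}
complement {gold,red}; its interior ∅; cl(A) = X∖∅ = {gold,blue,red,green}
boundary = {gold,blue,red,green} ∖ {green} = {gold,blue,red}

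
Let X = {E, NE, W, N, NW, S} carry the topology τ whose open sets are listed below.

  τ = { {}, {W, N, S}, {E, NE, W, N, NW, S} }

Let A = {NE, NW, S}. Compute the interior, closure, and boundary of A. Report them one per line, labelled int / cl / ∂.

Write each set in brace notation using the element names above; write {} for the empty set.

interior: largest open inside A is {} (from {})
cl via duality: int({E, W, N}) = {}, so X∖{} = {E, NE, W, N, NW, S}
cl∖int = {E, NE, W, N, NW, S}

int(A) = {}
cl(A)  = {E, NE, W, N, NW, S}
∂A     = {E, NE, W, N, NW, S}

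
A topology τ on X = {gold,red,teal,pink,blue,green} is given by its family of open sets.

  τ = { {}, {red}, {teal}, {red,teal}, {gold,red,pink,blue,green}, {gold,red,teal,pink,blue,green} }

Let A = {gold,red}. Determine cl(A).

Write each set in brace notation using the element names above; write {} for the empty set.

cl via duality: int({teal,pink,blue,green}) = {teal}, so X∖{teal} = {gold,red,pink,blue,green}

{gold,red,pink,blue,green}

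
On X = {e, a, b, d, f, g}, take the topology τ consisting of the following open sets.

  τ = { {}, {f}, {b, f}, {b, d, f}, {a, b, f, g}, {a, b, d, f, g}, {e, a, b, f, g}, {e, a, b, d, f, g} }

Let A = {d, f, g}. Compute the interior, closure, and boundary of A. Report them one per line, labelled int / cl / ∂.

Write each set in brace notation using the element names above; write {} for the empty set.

U open, U⊆A: {}, {f}. int(A) = ⋃ = {f}
X∖A={e, a, b}, int(X∖A)={}, hence cl(A)={e, a, b, d, f, g}
∂A: remove int from cl → {e, a, b, d, g}

int(A) = {f}
cl(A)  = {e, a, b, d, f, g}
∂A     = {e, a, b, d, g}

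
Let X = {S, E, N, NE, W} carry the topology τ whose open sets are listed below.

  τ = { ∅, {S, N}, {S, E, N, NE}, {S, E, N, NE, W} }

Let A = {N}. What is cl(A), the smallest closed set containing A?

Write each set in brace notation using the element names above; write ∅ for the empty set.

cl via duality: int({S, E, NE, W}) = ∅, so X∖∅ = {S, E, N, NE, W}

{S, E, N, NE, W}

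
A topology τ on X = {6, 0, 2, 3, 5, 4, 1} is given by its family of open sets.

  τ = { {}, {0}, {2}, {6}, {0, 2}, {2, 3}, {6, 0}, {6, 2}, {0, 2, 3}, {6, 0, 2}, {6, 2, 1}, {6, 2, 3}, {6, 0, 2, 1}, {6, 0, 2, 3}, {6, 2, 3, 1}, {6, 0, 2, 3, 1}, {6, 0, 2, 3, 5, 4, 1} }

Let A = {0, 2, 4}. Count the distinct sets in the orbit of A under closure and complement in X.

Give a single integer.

cl via duality: int({6, 3, 5, 1}) = {6}, so X∖{6} = {0, 2, 3, 5, 4, 1}
Write k for closure, c for complement:
  1. A     = {0, 2, 4}
  2. kA    = {0, 2, 3, 5, 4, 1}
  3. cA    = {6, 3, 5, 1}
  4. ckA   = {6}
  5. kcA   = {6, 3, 5, 4, 1}
  6. kckA  = {6, 5, 4, 1}
  7. ckcA  = {0, 2}
  8. ckckA = {0, 2, 3}
applying k or c yields no new set

8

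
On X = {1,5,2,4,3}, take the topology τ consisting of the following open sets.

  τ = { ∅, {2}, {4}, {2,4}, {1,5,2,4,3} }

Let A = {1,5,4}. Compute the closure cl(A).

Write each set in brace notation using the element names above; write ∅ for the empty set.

X∖A={2,3}, int(X∖A)={2}, hence cl(A)={1,5,4,3}

{1,5,4,3}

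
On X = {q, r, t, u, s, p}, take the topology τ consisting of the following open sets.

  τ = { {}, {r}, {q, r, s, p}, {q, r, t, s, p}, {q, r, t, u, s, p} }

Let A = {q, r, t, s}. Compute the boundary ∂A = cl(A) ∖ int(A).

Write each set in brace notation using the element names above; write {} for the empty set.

{q, t, u, s, p}

opens ⊆ A: {}, {r}; union → int = {r}
complement {u, p}; its interior {}; cl(A) = X∖{} = {q, r, t, u, s, p}
boundary = {q, r, t, u, s, p} ∖ {r} = {q, t, u, s, p}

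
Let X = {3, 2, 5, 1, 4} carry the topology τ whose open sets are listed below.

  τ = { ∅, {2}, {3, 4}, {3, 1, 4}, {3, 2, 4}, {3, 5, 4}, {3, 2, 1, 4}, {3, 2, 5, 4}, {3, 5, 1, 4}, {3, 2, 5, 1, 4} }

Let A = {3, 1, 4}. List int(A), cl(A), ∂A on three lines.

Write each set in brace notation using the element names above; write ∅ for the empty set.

open subsets of A: ∅, {3, 4}, {3, 1, 4}; so int(A) = {3, 1, 4}
closure: X∖int(X∖A) = X∖{2} = {3, 5, 1, 4}
∂A = {3, 5, 1, 4} minus {3, 1, 4} = {5}

int(A) = {3, 1, 4}
cl(A)  = {3, 5, 1, 4}
∂A     = {5}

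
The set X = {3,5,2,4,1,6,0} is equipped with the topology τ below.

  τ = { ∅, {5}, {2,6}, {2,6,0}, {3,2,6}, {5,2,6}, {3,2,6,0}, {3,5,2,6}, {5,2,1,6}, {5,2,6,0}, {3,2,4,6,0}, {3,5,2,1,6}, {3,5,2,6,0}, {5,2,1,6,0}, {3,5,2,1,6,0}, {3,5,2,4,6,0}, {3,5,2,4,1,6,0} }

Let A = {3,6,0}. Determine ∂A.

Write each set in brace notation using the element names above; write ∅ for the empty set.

{3,2,4,1,6,0}

U open, U⊆A: ∅. int(A) = ⋃ = ∅
X∖A={5,2,4,1}, int(X∖A)={5}, hence cl(A)={3,2,4,1,6,0}
∂A: remove int from cl → {3,2,4,1,6,0}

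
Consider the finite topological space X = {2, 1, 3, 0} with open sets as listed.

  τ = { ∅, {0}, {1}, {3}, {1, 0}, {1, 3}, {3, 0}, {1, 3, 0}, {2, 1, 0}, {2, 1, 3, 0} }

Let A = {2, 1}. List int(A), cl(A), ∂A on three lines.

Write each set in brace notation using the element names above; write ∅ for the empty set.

open subsets of A: ∅, {1}; so int(A) = {1}
closure: X∖int(X∖A) = X∖{3, 0} = {2, 1}
∂A = {2, 1} minus {1} = {2}

int(A) = {1}
cl(A)  = {2, 1}
∂A     = {2}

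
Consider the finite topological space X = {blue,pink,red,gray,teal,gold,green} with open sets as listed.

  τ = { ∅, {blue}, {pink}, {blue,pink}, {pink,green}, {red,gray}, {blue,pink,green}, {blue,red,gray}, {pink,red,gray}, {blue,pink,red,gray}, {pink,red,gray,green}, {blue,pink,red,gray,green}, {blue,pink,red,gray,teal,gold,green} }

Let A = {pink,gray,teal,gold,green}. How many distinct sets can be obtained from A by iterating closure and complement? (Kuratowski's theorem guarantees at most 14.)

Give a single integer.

10

X∖A={blue,red}, int(X∖A)={blue}, hence cl(A)={pink,red,gray,teal,gold,green}
Orbit (k=closure, c=complement):
  1. A     = {pink,gray,teal,gold,green}
  2. kA    = {pink,red,gray,teal,gold,green}
  3. cA    = {blue,red}
  4. ckA   = {blue}
  5. kcA   = {blue,red,gray,teal,gold}
  6. kckA  = {blue,teal,gold}
  7. ckcA  = {pink,green}
  8. ckckA = {pink,red,gray,green}
  9. kckcA = {pink,teal,gold,green}
  10. ckckcA = {blue,red,gray}
(closed under both — stop)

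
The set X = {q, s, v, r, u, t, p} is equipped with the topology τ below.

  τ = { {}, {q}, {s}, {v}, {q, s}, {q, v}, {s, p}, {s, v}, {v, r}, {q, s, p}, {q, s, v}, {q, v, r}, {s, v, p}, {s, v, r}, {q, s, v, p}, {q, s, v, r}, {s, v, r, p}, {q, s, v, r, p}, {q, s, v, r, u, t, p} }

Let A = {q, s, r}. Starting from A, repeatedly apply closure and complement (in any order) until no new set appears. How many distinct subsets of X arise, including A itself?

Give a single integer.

closure: X∖int(X∖A) = X∖{v} = {q, s, r, u, t, p}
Let k=closure and c=complement:
  1. A     = {q, s, r}
  2. kA    = {q, s, r, u, t, p}
  3. cA    = {v, u, t, p}
  4. ckA   = {v}
  5. kcA   = {v, r, u, t, p}
  6. kckA  = {v, r, u, t}
  7. ckcA  = {q, s}
  8. ckckA = {q, s, p}
  9. kckcA = {q, s, u, t, p}
  10. ckckcA = {v, r}
— saturated at 10

10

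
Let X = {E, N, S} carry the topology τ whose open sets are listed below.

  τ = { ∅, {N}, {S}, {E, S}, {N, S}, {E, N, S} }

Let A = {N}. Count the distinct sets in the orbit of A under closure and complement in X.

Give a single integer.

2

closure: X∖int(X∖A) = X∖{E, S} = {N}
Let k=closure and c=complement:
  1. A     = {N}
  2. cA    = {E, S}
— saturated at 2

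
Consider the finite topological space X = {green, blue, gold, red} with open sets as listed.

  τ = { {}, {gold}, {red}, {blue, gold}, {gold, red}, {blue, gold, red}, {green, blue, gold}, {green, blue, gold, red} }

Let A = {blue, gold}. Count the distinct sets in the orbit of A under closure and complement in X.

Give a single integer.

4

complement {green, red}; its interior {red}; cl(A) = X∖{red} = {green, blue, gold}
With k = closure, c = complement:
  1. A     = {blue, gold}
  2. kA    = {green, blue, gold}
  3. cA    = {green, red}
  4. ckA   = {red}
k, c of each give nothing new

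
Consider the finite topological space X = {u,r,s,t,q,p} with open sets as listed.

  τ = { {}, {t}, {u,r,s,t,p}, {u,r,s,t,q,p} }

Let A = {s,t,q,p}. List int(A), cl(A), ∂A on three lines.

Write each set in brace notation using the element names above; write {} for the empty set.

opens ⊆ A: {}, {t}; union → int = {t}
complement {u,r}; its interior {}; cl(A) = X∖{} = {u,r,s,t,q,p}
boundary = {u,r,s,t,q,p} ∖ {t} = {u,r,s,q,p}

int(A) = {t}
cl(A)  = {u,r,s,t,q,p}
∂A     = {u,r,s,q,p}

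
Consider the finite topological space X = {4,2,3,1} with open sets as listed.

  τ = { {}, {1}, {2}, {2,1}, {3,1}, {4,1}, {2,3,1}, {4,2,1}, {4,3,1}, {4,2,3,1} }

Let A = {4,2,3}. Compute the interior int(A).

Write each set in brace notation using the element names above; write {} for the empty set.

{2}

U open, U⊆A: {}, {2}. int(A) = ⋃ = {2}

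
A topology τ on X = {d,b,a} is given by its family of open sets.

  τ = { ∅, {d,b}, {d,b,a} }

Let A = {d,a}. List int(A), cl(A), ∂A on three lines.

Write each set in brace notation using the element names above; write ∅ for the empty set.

int(A) = ∅
cl(A)  = {d,b,a}
∂A     = {d,b,a}

opens ⊆ A: ∅; union → int = ∅
complement {b}; its interior ∅; cl(A) = X∖∅ = {d,b,a}
boundary = {d,b,a} ∖ ∅ = {d,b,a}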